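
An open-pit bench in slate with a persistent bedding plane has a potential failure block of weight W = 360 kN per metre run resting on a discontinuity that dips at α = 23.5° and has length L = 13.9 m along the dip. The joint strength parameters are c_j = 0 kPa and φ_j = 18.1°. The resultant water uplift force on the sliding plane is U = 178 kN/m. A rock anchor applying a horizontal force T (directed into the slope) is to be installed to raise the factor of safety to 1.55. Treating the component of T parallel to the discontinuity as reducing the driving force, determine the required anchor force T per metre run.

Resolving forces along and normal to the sliding plane, with the horizontal anchor force T adding T·sinα to the effective normal force and T·cosα acting up the plane against the driving force:
FS = [c_jL + (W cosα − U + T sinα) tanφ_j] / [W sinα − T cosα]
Without the anchor: N' = 152.1 kN/m, driving T_d = 143.5 kN/m, resisting R = 0·13.9 + 152.1·tan18.1° = 49.7 kN/m, FS = 0.35.
Setting FS = 1.55 and solving for T:
1.55·(143.5 − T cos23.5°) = 49.7 + T sin23.5°·tan18.1°
T·(sin23.5°·tan18.1° + 1.55·cos23.5°) = 1.55·143.5 − 49.7
T·(0.3987·0.3269 + 1.55·0.9171) = 222.5 − 49.7 = 172.8
T·1.5518 = 172.8
T = 111.3 kN/m

T = 111 kN/m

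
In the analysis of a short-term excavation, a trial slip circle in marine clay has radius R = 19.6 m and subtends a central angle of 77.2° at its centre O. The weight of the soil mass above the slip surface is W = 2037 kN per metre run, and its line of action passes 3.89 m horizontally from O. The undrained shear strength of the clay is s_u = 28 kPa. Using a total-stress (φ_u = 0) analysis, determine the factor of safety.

FS = 1.83

Taking moments about the centre O, the resisting moment is provided by the undrained shear strength acting along the arc:
Arc length L_a = R·θ = 19.6·(77.2°·π/180) = 19.6·1.3474 = 26.41 m
M_R = s_u·L_a·R = 28·26.41·19.6 = 14493.2 kN·m/m
M_D = W·d = 2037·3.89 = 7923.9 kN·m/m
FS = M_R / M_D = 14493.2 / 7923.9 = 1.829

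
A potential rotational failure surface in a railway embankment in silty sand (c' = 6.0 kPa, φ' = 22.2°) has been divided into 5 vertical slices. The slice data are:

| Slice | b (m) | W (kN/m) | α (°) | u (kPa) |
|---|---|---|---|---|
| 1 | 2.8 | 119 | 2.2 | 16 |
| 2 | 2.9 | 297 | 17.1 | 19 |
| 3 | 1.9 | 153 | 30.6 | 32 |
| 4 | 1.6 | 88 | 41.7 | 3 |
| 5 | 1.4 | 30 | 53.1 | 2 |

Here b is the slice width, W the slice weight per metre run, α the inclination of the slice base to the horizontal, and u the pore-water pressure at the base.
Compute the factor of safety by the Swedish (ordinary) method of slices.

Ordinary method of slices: FS = Σ[c'·Δl_i + (W_i cosα_i − u_i·Δl_i)·tanφ'] / Σ W_i sinα_i, with Δl_i = b_i / cosα_i.
Slice 1: Δl = 2.8/cos2.2° = 2.802 m; N'_1 = 119·cos2.2° − 16·2.802 = 74.1; c'Δl = 16.81; W sinα = 4.6
Slice 2: Δl = 2.9/cos17.1° = 3.034 m; N'_2 = 297·cos17.1° − 19·3.034 = 226.2; c'Δl = 18.20; W sinα = 87.3
Slice 3: Δl = 1.9/cos30.6° = 2.207 m; N'_3 = 153·cos30.6° − 32·2.207 = 61.1; c'Δl = 13.24; W sinα = 77.9
Slice 4: Δl = 1.6/cos41.7° = 2.143 m; N'_4 = 88·cos41.7° − 3·2.143 = 59.3; c'Δl = 12.86; W sinα = 58.5
Slice 5: Δl = 1.4/cos53.1° = 2.332 m; N'_5 = 30·cos53.1° − 2·2.332 = 13.3; c'Δl = 13.99; W sinα = 24.0
Σc'Δl = 75.1 kN/m; ΣN' = 434.0 kN/m; ΣW sinα = 252.3 kN/m
Resisting = 75.1 + 434.0·tan22.2° = 75.1 + 177.1 = 252.2 kN/m
FS = 252.2 / 252.3 = 1.000

FS = 1.00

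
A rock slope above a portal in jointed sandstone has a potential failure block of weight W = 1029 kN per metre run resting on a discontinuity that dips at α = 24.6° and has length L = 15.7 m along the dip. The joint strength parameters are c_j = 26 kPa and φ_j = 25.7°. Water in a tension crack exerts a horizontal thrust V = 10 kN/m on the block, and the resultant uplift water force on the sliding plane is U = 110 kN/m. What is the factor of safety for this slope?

FS = 1.84

Resolving the block weight along and normal to the plane and applying the Mohr–Coulomb strength on the joint:
N' = W cosα − U − V sinα = 1029·cos24.6° − 110 − 10·sin24.6° = 821.4 kN/m
Driving force T = W sinα + V cosα = 1029·sin24.6° + 10·cos24.6° = 437.4 kN/m
Resisting force R = c_j·L + N'·tanφ_j = 26·15.7 + 821.4·tan25.7° = 408.2 + 395.3 = 803.5 kN/m
FS = R / T = 803.5 / 437.4 = 1.837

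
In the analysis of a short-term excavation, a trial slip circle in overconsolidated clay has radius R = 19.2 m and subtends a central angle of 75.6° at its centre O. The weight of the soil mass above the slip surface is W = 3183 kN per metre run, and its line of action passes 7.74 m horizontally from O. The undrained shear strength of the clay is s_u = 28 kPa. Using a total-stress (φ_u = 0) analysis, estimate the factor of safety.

FS = 0.55

Taking moments about the centre O, the resisting moment is provided by the undrained shear strength acting along the arc:
Arc length L_a = R·θ = 19.2·(75.6°·π/180) = 19.2·1.3195 = 25.33 m
M_R = s_u·L_a·R = 28·25.33·19.2 = 13619.5 kN·m/m
M_D = W·d = 3183·7.74 = 24636.4 kN·m/m
FS = M_R / M_D = 13619.5 / 24636.4 = 0.553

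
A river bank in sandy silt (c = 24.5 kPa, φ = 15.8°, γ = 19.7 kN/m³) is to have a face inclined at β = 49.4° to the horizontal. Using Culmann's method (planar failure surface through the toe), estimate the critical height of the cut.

H_c = 21.75 m

Culmann's analysis gives the critical failure plane at α_cr = (β + φ)/2 = (49.4 + 15.8)/2 = 32.6°, and the critical height
H_c = (4c/γ) · sinβ cosφ / [1 − cos(β − φ)]
    = (4·24.5/19.7) · sin49.4°·cos15.8° / [1 − cos(33.6°)]
    = 4.975 · 0.7593·0.9622 / [1 − 0.8329]
    = 4.975 · 0.7306 / 0.1671
    = 21.75 m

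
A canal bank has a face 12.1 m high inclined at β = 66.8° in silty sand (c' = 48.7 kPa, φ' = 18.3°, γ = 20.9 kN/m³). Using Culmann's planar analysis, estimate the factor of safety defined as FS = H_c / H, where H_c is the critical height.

FS = 1.99

H_c = (4c'/γ) · sinβ cosφ' / [1 − cos(β − φ')]
    = (4·48.7/20.9) · sin66.8°·cos18.3° / [1 − cos48.5°]
    = 9.321 · 0.8727 / 0.3374 = 24.11 m
FS = H_c / H = 24.11 / 12.1 = 1.992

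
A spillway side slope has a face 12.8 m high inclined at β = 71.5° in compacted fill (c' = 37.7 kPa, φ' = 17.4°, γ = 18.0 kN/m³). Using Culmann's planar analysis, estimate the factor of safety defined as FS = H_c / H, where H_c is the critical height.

FS = 1.43

H_c = (4c'/γ) · sinβ cosφ' / [1 − cos(β − φ')]
    = (4·37.7/18.0) · sin71.5°·cos17.4° / [1 − cos54.1°]
    = 8.378 · 0.9049 / 0.4136 = 18.33 m
FS = H_c / H = 18.33 / 12.8 = 1.432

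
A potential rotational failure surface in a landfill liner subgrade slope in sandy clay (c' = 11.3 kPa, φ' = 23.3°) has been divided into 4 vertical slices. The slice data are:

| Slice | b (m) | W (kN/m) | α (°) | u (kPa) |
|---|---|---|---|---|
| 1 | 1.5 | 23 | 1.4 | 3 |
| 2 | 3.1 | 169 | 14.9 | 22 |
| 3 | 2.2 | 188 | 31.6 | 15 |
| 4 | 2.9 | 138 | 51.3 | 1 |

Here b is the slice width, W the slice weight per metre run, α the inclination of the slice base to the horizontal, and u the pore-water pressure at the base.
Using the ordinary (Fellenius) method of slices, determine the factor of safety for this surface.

FS = 1.08

Ordinary method of slices: FS = Σ[c'·Δl_i + (W_i cosα_i − u_i·Δl_i)·tanφ'] / Σ W_i sinα_i, with Δl_i = b_i / cosα_i.
Slice 1: Δl = 1.5/cos1.4° = 1.500 m; N'_1 = 23·cos1.4° − 3·1.500 = 18.5; c'Δl = 16.96; W sinα = 0.6
Slice 2: Δl = 3.1/cos14.9° = 3.208 m; N'_2 = 169·cos14.9° − 22·3.208 = 92.7; c'Δl = 36.25; W sinα = 43.5
Slice 3: Δl = 2.2/cos31.6° = 2.583 m; N'_3 = 188·cos31.6° − 15·2.583 = 121.4; c'Δl = 29.19; W sinα = 98.5
Slice 4: Δl = 2.9/cos51.3° = 4.638 m; N'_4 = 138·cos51.3° − 1·4.638 = 81.6; c'Δl = 52.41; W sinα = 107.7
Σc'Δl = 134.8 kN/m; ΣN' = 314.3 kN/m; ΣW sinα = 250.2 kN/m
Resisting = 134.8 + 314.3·tan23.3° = 134.8 + 135.3 = 270.1 kN/m
FS = 270.1 / 250.2 = 1.080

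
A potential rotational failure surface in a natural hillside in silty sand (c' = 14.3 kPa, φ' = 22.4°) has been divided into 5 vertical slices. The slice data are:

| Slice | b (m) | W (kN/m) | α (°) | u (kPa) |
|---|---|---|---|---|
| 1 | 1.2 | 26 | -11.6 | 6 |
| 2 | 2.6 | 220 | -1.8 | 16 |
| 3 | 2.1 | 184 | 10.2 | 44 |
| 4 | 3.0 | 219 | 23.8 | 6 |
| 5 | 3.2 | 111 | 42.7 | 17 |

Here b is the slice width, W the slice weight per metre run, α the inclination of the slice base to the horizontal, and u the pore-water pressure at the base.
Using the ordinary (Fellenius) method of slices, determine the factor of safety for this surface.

FS = 2.11

Ordinary method of slices: FS = Σ[c'·Δl_i + (W_i cosα_i − u_i·Δl_i)·tanφ'] / Σ W_i sinα_i, with Δl_i = b_i / cosα_i.
Slice 1: Δl = 1.2/cos(-11.6°) = 1.225 m; N'_1 = 26·cos(-11.6°) − 6·1.225 = 18.1; c'Δl = 17.52; W sinα = -5.2
Slice 2: Δl = 2.6/cos(-1.8°) = 2.601 m; N'_2 = 220·cos(-1.8°) − 16·2.601 = 178.3; c'Δl = 37.20; W sinα = -6.9
Slice 3: Δl = 2.1/cos10.2° = 2.134 m; N'_3 = 184·cos10.2° − 44·2.134 = 87.2; c'Δl = 30.51; W sinα = 32.6
Slice 4: Δl = 3.0/cos23.8° = 3.279 m; N'_4 = 219·cos23.8° − 6·3.279 = 180.7; c'Δl = 46.89; W sinα = 88.4
Slice 5: Δl = 3.2/cos42.7° = 4.354 m; N'_5 = 111·cos42.7° − 17·4.354 = 7.6; c'Δl = 62.27; W sinα = 75.3
Σc'Δl = 194.4 kN/m; ΣN' = 471.9 kN/m; ΣW sinα = 184.1 kN/m
Resisting = 194.4 + 471.9·tan22.4° = 194.4 + 194.5 = 388.9 kN/m
FS = 388.9 / 184.1 = 2.112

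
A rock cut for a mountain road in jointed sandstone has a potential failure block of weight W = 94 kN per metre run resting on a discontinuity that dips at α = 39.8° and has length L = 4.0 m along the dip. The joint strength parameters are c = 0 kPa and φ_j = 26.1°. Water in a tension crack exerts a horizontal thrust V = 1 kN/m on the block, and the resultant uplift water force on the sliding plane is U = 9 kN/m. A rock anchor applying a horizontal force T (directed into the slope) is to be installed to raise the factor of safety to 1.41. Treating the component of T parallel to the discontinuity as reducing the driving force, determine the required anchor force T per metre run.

T = 40 kN/m

Resolving forces along and normal to the sliding plane, with the horizontal anchor force T adding T·sinα to the effective normal force and T·cosα acting up the plane against the driving force:
FS = [cL + (W cosα − U − V sinα + T sinα) tanφ_j] / [W sinα + V cosα − T cosα]
Without the anchor: N' = 62.6 kN/m, driving T_d = 60.9 kN/m, resisting R = 0·4.0 + 62.6·tan26.1° = 30.7 kN/m, FS = 0.50.
Setting FS = 1.41 and solving for T:
1.41·(60.9 − T cos39.8°) = 30.7 + T sin39.8°·tan26.1°
T·(sin39.8°·tan26.1° + 1.41·cos39.8°) = 1.41·60.9 − 30.7
T·(0.6401·0.4899 + 1.41·0.7683) = 85.9 − 30.7 = 55.3
T·1.3969 = 55.3
T = 39.6 kN/m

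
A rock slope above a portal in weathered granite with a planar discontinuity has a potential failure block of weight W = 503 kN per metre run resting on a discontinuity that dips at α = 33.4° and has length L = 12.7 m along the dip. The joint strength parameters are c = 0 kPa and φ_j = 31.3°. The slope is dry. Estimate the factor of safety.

Resolving the block weight along and normal to the plane and applying the Mohr–Coulomb strength on the joint:
N' = W cosα = 503·cos33.4° = 419.9 kN/m
Driving force T = W sinα = 503·sin33.4° = 276.9 kN/m
Resisting force R = c·L + N'·tanφ_j = 0·12.7 + 419.9·tan31.3° = 0.0 + 255.3 = 255.3 kN/m
FS = R / T = 255.3 / 276.9 = 0.922

FS = 0.92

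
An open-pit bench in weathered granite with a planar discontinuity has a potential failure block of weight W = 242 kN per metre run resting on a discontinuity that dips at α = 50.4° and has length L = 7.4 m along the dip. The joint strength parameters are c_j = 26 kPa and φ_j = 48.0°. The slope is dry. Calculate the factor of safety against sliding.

Resolving the block weight along and normal to the plane and applying the Mohr–Coulomb strength on the joint:
N' = W cosα = 242·cos50.4° = 154.3 kN/m
Driving force T = W sinα = 242·sin50.4° = 186.5 kN/m
Resisting force R = c_j·L + N'·tanφ_j = 26·7.4 + 154.3·tan48.0° = 192.4 + 171.3 = 363.7 kN/m
FS = R / T = 363.7 / 186.5 = 1.951

FS = 1.95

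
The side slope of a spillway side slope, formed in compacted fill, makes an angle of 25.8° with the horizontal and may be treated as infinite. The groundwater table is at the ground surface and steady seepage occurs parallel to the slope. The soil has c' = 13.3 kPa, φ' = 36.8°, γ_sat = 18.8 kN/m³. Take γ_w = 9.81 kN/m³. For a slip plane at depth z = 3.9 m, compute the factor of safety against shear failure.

FS = 1.20

With seepage parallel to the slope and the water table at the surface, the effective normal stress on the slip plane uses the buoyant unit weight γ' = γ_sat − γ_w while the driving shear stress uses γ_sat:
FS = [c' + γ' z cos²β tanφ'] / [γ_sat z sinβ cosβ]
γ' = 18.8 − 9.81 = 8.99 kN/m³
Numerator = 13.3 + 8.99·3.9·cos²25.8°·tan36.8° = 13.3 + 8.99·3.9·0.8106·0.7481 = 34.561 kPa
Denominator = 18.8·3.9·sin25.8°·cos25.8° = 18.8·3.9·0.4352·0.9003 = 28.730 kPa
FS = 34.561 / 28.730 = 1.203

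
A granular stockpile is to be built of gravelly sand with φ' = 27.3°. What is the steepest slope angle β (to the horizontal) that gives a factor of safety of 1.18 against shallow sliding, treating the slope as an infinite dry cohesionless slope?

β = 23.6°

For an infinite dry cohesionless slope FS = tanφ'/tanβ, so tanβ = tanφ' / FS.
tanβ = tan27.3° / 1.18 = 0.5161 / 1.18 = 0.4374
β = arctan(0.4374) = 23.62°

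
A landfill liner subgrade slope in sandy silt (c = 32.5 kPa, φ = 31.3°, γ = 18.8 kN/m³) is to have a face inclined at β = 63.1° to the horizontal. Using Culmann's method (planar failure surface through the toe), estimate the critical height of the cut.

Culmann's analysis gives the critical failure plane at α_cr = (β + φ)/2 = (63.1 + 31.3)/2 = 47.2°, and the critical height
H_c = (4c/γ) · sinβ cosφ / [1 − cos(β − φ)]
    = (4·32.5/18.8) · sin63.1°·cos31.3° / [1 − cos(31.8°)]
    = 6.915 · 0.8918·0.8545 / [1 − 0.8499]
    = 6.915 · 0.7620 / 0.1501
    = 35.10 m

H_c = 35.10 m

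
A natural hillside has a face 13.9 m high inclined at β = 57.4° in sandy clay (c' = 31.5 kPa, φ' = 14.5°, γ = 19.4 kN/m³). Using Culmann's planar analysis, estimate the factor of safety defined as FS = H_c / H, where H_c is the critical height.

FS = 1.42

H_c = (4c'/γ) · sinβ cosφ' / [1 − cos(β − φ')]
    = (4·31.5/19.4) · sin57.4°·cos14.5° / [1 − cos42.9°]
    = 6.495 · 0.8156 / 0.2675 = 19.81 m
FS = H_c / H = 19.81 / 13.9 = 1.425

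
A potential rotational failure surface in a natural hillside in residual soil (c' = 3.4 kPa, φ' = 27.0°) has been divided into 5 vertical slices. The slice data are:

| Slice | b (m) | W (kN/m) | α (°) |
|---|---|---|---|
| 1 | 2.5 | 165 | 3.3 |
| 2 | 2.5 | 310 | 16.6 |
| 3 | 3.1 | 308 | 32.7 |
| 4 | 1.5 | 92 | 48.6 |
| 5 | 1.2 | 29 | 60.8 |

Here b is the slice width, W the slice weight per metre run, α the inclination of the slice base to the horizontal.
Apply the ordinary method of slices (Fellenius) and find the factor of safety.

FS = 1.26

Ordinary method of slices: FS = Σ[c'·Δl_i + (W_i cosα_i)·tanφ'] / Σ W_i sinα_i, with Δl_i = b_i / cosα_i.
Slice 1: Δl = 2.5/cos3.3° = 2.504 m; N'_1 = 165·cos3.3° = 164.7; c'Δl = 8.51; W sinα = 9.5
Slice 2: Δl = 2.5/cos16.6° = 2.609 m; N'_2 = 310·cos16.6° = 297.1; c'Δl = 8.87; W sinα = 88.6
Slice 3: Δl = 3.1/cos32.7° = 3.684 m; N'_3 = 308·cos32.7° = 259.2; c'Δl = 12.53; W sinα = 166.4
Slice 4: Δl = 1.5/cos48.6° = 2.268 m; N'_4 = 92·cos48.6° = 60.8; c'Δl = 7.71; W sinα = 69.0
Slice 5: Δl = 1.2/cos60.8° = 2.460 m; N'_5 = 29·cos60.8° = 14.1; c'Δl = 8.36; W sinα = 25.3
Σc'Δl = 46.0 kN/m; ΣN' = 796.0 kN/m; ΣW sinα = 358.8 kN/m
Resisting = 46.0 + 796.0·tan27.0° = 46.0 + 405.6 = 451.6 kN/m
FS = 451.6 / 358.8 = 1.259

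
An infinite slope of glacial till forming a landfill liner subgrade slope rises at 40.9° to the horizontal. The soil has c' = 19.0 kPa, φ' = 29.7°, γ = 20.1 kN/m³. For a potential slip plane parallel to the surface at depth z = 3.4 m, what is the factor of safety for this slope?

For an infinite slope with a slip plane parallel to the surface (no pore pressure): FS = [c' + γz cos²β tanφ'] / [γz sinβ cosβ].
γz = 20.1·3.4 = 68.34 kN/m²
Numerator = 19.0 + 68.34·cos²40.9°·tan29.7° = 19.0 + 68.34·0.5713·0.5704 = 41.270 kPa
Denominator = 68.34·sin40.9°·cos40.9° = 68.34·0.6547·0.7559 = 33.821 kPa
FS = 41.270 / 33.821 = 1.220

FS = 1.22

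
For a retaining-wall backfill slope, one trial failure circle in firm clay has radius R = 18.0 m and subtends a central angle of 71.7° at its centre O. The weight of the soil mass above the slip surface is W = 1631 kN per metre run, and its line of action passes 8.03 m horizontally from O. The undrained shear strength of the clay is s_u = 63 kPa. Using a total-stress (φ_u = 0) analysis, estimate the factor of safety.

Taking moments about the centre O, the resisting moment is provided by the undrained shear strength acting along the arc:
Arc length L_a = R·θ = 18.0·(71.7°·π/180) = 18.0·1.2514 = 22.53 m
M_R = s_u·L_a·R = 63·22.53·18.0 = 25543.6 kN·m/m
M_D = W·d = 1631·8.03 = 13096.9 kN·m/m
FS = M_R / M_D = 25543.6 / 13096.9 = 1.950

FS = 1.95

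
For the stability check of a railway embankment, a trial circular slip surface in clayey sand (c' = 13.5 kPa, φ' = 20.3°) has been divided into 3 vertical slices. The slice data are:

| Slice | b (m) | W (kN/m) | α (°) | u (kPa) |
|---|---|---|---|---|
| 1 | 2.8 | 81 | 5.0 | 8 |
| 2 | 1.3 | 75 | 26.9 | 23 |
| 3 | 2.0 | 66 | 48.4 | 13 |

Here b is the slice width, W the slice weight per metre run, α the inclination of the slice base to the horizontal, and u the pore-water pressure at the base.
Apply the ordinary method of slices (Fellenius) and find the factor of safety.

FS = 1.48

Ordinary method of slices: FS = Σ[c'·Δl_i + (W_i cosα_i − u_i·Δl_i)·tanφ'] / Σ W_i sinα_i, with Δl_i = b_i / cosα_i.
Slice 1: Δl = 2.8/cos5.0° = 2.811 m; N'_1 = 81·cos5.0° − 8·2.811 = 58.2; c'Δl = 37.94; W sinα = 7.1
Slice 2: Δl = 1.3/cos26.9° = 1.458 m; N'_2 = 75·cos26.9° − 23·1.458 = 33.4; c'Δl = 19.68; W sinα = 33.9
Slice 3: Δl = 2.0/cos48.4° = 3.012 m; N'_3 = 66·cos48.4° − 13·3.012 = 4.7; c'Δl = 40.67; W sinα = 49.4
Σc'Δl = 98.3 kN/m; ΣN' = 96.2 kN/m; ΣW sinα = 90.3 kN/m
Resisting = 98.3 + 96.2·tan20.3° = 98.3 + 35.6 = 133.9 kN/m
FS = 133.9 / 90.3 = 1.482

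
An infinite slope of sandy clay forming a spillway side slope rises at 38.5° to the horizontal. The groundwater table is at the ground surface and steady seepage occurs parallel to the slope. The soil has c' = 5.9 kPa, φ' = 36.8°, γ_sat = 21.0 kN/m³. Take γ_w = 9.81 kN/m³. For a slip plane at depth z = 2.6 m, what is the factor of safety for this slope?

FS = 0.72

With seepage parallel to the slope and the water table at the surface, the effective normal stress on the slip plane uses the buoyant unit weight γ' = γ_sat − γ_w while the driving shear stress uses γ_sat:
FS = [c' + γ' z cos²β tanφ'] / [γ_sat z sinβ cosβ]
γ' = 21.0 − 9.81 = 11.19 kN/m³
Numerator = 5.9 + 11.19·2.6·cos²38.5°·tan36.8° = 5.9 + 11.19·2.6·0.6125·0.7481 = 19.231 kPa
Denominator = 21.0·2.6·sin38.5°·cos38.5° = 21.0·2.6·0.6225·0.7826 = 26.600 kPa
FS = 19.231 / 26.600 = 0.723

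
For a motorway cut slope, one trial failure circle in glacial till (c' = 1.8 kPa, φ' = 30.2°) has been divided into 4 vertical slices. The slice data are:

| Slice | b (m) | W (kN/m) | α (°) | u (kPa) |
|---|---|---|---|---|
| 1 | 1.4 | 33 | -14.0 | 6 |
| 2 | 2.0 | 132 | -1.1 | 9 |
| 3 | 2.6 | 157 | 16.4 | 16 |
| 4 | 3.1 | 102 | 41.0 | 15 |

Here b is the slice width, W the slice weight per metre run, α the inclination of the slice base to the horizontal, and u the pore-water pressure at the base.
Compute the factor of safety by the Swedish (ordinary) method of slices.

Ordinary method of slices: FS = Σ[c'·Δl_i + (W_i cosα_i − u_i·Δl_i)·tanφ'] / Σ W_i sinα_i, with Δl_i = b_i / cosα_i.
Slice 1: Δl = 1.4/cos(-14.0°) = 1.443 m; N'_1 = 33·cos(-14.0°) − 6·1.443 = 23.4; c'Δl = 2.60; W sinα = -8.0
Slice 2: Δl = 2.0/cos(-1.1°) = 2.000 m; N'_2 = 132·cos(-1.1°) − 9·2.000 = 114.0; c'Δl = 3.60; W sinα = -2.5
Slice 3: Δl = 2.6/cos16.4° = 2.710 m; N'_3 = 157·cos16.4° − 16·2.710 = 107.2; c'Δl = 4.88; W sinα = 44.3
Slice 4: Δl = 3.1/cos41.0° = 4.108 m; N'_4 = 102·cos41.0° − 15·4.108 = 15.4; c'Δl = 7.39; W sinα = 66.9
Σc'Δl = 18.5 kN/m; ΣN' = 260.0 kN/m; ΣW sinα = 100.7 kN/m
Resisting = 18.5 + 260.0·tan30.2° = 18.5 + 151.3 = 169.8 kN/m
FS = 169.8 / 100.7 = 1.685

FS = 1.69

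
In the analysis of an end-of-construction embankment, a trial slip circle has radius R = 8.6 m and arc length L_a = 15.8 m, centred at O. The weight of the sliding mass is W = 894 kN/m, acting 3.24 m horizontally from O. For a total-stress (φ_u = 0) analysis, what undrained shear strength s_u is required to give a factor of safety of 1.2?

FS = s_u·L_a·R / (W·d), so s_u = FS·W·d / (L_a·R).
s_u = 1.2·894·3.24 / (15.80·8.6) = 3475.9 / 135.88 = 25.58 kPa

s_u = 25.6 kPa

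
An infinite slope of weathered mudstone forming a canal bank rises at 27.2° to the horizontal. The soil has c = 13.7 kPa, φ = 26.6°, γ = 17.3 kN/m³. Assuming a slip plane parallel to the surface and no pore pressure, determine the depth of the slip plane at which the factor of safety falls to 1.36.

Setting FS = 1.36 in FS = [c + γz cos²β tanφ] / [γz sinβ cosβ] and solving for z:
z = c / [γ cosβ (FS·sinβ − cosβ·tanφ)]
  = 13.7 / [17.3·cos27.2°·(1.36·sin27.2° − cos27.2°·tan26.6°)]
  = 13.7 / [17.3·0.8894·(1.36·0.4571 − 0.8894·0.5008)]
  = 13.7 / 2.7122 = 5.051 m

z = 5.05 m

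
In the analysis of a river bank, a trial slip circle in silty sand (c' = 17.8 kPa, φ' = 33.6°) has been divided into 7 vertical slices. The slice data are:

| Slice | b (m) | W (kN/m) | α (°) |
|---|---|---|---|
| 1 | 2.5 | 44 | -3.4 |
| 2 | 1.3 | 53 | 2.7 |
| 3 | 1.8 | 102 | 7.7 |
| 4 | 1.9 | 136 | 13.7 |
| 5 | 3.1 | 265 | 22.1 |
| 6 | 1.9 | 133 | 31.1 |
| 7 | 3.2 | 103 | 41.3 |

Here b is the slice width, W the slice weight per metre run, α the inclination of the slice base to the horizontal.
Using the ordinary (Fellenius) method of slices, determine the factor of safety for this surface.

Ordinary method of slices: FS = Σ[c'·Δl_i + (W_i cosα_i)·tanφ'] / Σ W_i sinα_i, with Δl_i = b_i / cosα_i.
Slice 1: Δl = 2.5/cos(-3.4°) = 2.504 m; N'_1 = 44·cos(-3.4°) = 43.9; c'Δl = 44.58; W sinα = -2.6
Slice 2: Δl = 1.3/cos2.7° = 1.301 m; N'_2 = 53·cos2.7° = 52.9; c'Δl = 23.17; W sinα = 2.5
Slice 3: Δl = 1.8/cos7.7° = 1.816 m; N'_3 = 102·cos7.7° = 101.1; c'Δl = 32.33; W sinα = 13.7
Slice 4: Δl = 1.9/cos13.7° = 1.956 m; N'_4 = 136·cos13.7° = 132.1; c'Δl = 34.81; W sinα = 32.2
Slice 5: Δl = 3.1/cos22.1° = 3.346 m; N'_5 = 265·cos22.1° = 245.5; c'Δl = 59.56; W sinα = 99.7
Slice 6: Δl = 1.9/cos31.1° = 2.219 m; N'_6 = 133·cos31.1° = 113.9; c'Δl = 39.50; W sinα = 68.7
Slice 7: Δl = 3.2/cos41.3° = 4.259 m; N'_7 = 103·cos41.3° = 77.4; c'Δl = 75.82; W sinα = 68.0
Σc'Δl = 309.8 kN/m; ΣN' = 766.9 kN/m; ΣW sinα = 282.1 kN/m
Resisting = 309.8 + 766.9·tan33.6° = 309.8 + 509.5 = 819.3 kN/m
FS = 819.3 / 282.1 = 2.904

FS = 2.90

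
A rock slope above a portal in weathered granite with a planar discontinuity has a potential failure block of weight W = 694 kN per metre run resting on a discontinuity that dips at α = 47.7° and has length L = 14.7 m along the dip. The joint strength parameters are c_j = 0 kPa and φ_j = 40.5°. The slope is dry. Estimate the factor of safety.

FS = 0.78

Resolving the block weight along and normal to the plane and applying the Mohr–Coulomb strength on the joint:
N' = W cosα = 694·cos47.7° = 467.1 kN/m
Driving force T = W sinα = 694·sin47.7° = 513.3 kN/m
Resisting force R = c_j·L + N'·tanφ_j = 0·14.7 + 467.1·tan40.5° = 0.0 + 398.9 = 398.9 kN/m
FS = R / T = 398.9 / 513.3 = 0.777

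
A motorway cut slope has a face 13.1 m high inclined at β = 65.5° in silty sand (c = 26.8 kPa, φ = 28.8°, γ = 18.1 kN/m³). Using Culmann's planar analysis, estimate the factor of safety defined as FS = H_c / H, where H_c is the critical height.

FS = 1.82

H_c = (4c/γ) · sinβ cosφ / [1 − cos(β − φ)]
    = (4·26.8/18.1) · sin65.5°·cos28.8° / [1 − cos36.7°]
    = 5.923 · 0.7974 / 0.1982 = 23.83 m
FS = H_c / H = 23.83 / 13.1 = 1.819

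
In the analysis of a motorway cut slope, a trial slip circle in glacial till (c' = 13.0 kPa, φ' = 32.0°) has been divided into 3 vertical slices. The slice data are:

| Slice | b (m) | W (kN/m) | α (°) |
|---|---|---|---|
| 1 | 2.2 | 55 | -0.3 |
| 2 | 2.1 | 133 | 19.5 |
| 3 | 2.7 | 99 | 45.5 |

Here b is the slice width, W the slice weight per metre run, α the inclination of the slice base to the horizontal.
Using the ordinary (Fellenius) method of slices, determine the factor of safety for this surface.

Ordinary method of slices: FS = Σ[c'·Δl_i + (W_i cosα_i)·tanφ'] / Σ W_i sinα_i, with Δl_i = b_i / cosα_i.
Slice 1: Δl = 2.2/cos(-0.3°) = 2.200 m; N'_1 = 55·cos(-0.3°) = 55.0; c'Δl = 28.60; W sinα = -0.3
Slice 2: Δl = 2.1/cos19.5° = 2.228 m; N'_2 = 133·cos19.5° = 125.4; c'Δl = 28.96; W sinα = 44.4
Slice 3: Δl = 2.7/cos45.5° = 3.852 m; N'_3 = 99·cos45.5° = 69.4; c'Δl = 50.08; W sinα = 70.6
Σc'Δl = 107.6 kN/m; ΣN' = 249.8 kN/m; ΣW sinα = 114.7 kN/m
Resisting = 107.6 + 249.8·tan32.0° = 107.6 + 156.1 = 263.7 kN/m
FS = 263.7 / 114.7 = 2.299

FS = 2.30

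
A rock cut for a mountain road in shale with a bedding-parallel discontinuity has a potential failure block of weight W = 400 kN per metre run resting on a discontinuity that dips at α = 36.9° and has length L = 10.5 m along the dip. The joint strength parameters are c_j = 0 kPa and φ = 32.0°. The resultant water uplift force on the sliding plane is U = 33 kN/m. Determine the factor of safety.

FS = 0.75

Resolving the block weight along and normal to the plane and applying the Mohr–Coulomb strength on the joint:
N' = W cosα − U = 400·cos36.9° − 33 = 286.9 kN/m
Driving force T = W sinα = 400·sin36.9° = 240.2 kN/m
Resisting force R = c_j·L + N'·tanφ = 0·10.5 + 286.9·tan32.0° = 0.0 + 179.3 = 179.3 kN/m
FS = R / T = 179.3 / 240.2 = 0.746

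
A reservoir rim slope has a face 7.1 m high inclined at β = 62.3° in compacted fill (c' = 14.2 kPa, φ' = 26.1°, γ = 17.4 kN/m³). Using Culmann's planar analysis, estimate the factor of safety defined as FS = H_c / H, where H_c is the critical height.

H_c = (4c'/γ) · sinβ cosφ' / [1 − cos(β − φ')]
    = (4·14.2/17.4) · sin62.3°·cos26.1° / [1 − cos36.2°]
    = 3.264 · 0.7951 / 0.1930 = 13.45 m
FS = H_c / H = 13.45 / 7.1 = 1.894

FS = 1.89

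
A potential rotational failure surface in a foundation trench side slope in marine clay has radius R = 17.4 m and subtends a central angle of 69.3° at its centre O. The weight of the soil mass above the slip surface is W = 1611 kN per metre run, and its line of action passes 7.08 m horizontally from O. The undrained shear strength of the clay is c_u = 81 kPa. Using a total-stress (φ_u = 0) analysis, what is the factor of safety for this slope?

FS = 2.60

Taking moments about the centre O, the resisting moment is provided by the undrained shear strength acting along the arc:
Arc length L_a = R·θ = 17.4·(69.3°·π/180) = 17.4·1.2095 = 21.05 m
M_R = c_u·L_a·R = 81·21.05·17.4 = 29661.6 kN·m/m
M_D = W·d = 1611·7.08 = 11405.9 kN·m/m
FS = M_R / M_D = 29661.6 / 11405.9 = 2.601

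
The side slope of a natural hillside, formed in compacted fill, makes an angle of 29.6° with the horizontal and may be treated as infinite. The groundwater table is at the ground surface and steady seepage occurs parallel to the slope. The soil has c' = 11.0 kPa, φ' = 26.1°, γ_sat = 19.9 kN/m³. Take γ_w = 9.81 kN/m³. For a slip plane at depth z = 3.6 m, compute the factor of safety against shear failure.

FS = 0.79

With seepage parallel to the slope and the water table at the surface, the effective normal stress on the slip plane uses the buoyant unit weight γ' = γ_sat − γ_w while the driving shear stress uses γ_sat:
FS = [c' + γ' z cos²β tanφ'] / [γ_sat z sinβ cosβ]
γ' = 19.9 − 9.81 = 10.09 kN/m³
Numerator = 11.0 + 10.09·3.6·cos²29.6°·tan26.1° = 11.0 + 10.09·3.6·0.7560·0.4899 = 24.453 kPa
Denominator = 19.9·3.6·sin29.6°·cos29.6° = 19.9·3.6·0.4939·0.8695 = 30.768 kPa
FS = 24.453 / 30.768 = 0.795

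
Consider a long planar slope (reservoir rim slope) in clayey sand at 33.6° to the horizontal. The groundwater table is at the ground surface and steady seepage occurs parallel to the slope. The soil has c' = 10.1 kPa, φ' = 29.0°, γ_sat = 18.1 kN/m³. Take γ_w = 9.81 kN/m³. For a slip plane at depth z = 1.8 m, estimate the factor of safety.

With seepage parallel to the slope and the water table at the surface, the effective normal stress on the slip plane uses the buoyant unit weight γ' = γ_sat − γ_w while the driving shear stress uses γ_sat:
FS = [c' + γ' z cos²β tanφ'] / [γ_sat z sinβ cosβ]
γ' = 18.1 − 9.81 = 8.29 kN/m³
Numerator = 10.1 + 8.29·1.8·cos²33.6°·tan29.0° = 10.1 + 8.29·1.8·0.6938·0.5543 = 15.838 kPa
Denominator = 18.1·1.8·sin33.6°·cos33.6° = 18.1·1.8·0.5534·0.8329 = 15.017 kPa
FS = 15.838 / 15.017 = 1.055

FS = 1.05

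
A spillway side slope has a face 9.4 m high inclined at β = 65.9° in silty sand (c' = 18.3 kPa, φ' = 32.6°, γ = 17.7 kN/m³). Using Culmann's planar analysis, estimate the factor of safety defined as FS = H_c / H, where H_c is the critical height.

H_c = (4c'/γ) · sinβ cosφ' / [1 − cos(β − φ')]
    = (4·18.3/17.7) · sin65.9°·cos32.6° / [1 − cos33.3°]
    = 4.136 · 0.7690 / 0.1642 = 19.37 m
FS = H_c / H = 19.37 / 9.4 = 2.061

FS = 2.06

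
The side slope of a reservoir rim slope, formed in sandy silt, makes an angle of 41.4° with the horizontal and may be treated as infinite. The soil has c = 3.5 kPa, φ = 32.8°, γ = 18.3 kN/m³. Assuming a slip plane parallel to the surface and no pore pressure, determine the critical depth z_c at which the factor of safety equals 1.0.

z_c = 1.43 m

Setting FS = 1.00 in FS = [c + γz cos²β tanφ] / [γz sinβ cosβ] and solving for z:
z = c / [γ cosβ (FS·sinβ − cosβ·tanφ)]
  = 3.5 / [18.3·cos41.4°·(1.00·sin41.4° − cos41.4°·tan32.8°)]
  = 3.5 / [18.3·0.7501·(1.00·0.6613 − 0.7501·0.6445)]
  = 3.5 / 2.4420 = 1.433 m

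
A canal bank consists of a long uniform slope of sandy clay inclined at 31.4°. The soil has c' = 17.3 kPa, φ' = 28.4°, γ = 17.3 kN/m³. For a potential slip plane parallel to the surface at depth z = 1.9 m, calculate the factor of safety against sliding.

For an infinite slope with a slip plane parallel to the surface (no pore pressure): FS = [c' + γz cos²β tanφ'] / [γz sinβ cosβ].
γz = 17.3·1.9 = 32.87 kN/m²
Numerator = 17.3 + 32.87·cos²31.4°·tan28.4° = 17.3 + 32.87·0.7285·0.5407 = 30.248 kPa
Denominator = 32.87·sin31.4°·cos31.4° = 32.87·0.5210·0.8536 = 14.618 kPa
FS = 30.248 / 14.618 = 2.069

FS = 2.07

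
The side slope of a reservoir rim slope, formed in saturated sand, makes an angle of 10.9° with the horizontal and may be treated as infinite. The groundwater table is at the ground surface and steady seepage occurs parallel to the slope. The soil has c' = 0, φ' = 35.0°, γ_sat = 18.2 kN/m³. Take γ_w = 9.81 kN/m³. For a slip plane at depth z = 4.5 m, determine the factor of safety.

FS = 1.68

With seepage parallel to the slope and the water table at the surface, the effective normal stress on the slip plane uses the buoyant unit weight γ' = γ_sat − γ_w while the driving shear stress uses γ_sat:
FS = [c' + γ' z cos²β tanφ'] / [γ_sat z sinβ cosβ]
(For c' = 0 this reduces to FS = (γ'/γ_sat)·tanφ'/tanβ.)
γ' = 18.2 − 9.81 = 8.39 kN/m³
Numerator = 0.0 + 8.39·4.5·cos²10.9°·tan35.0° = 0.0 + 8.39·4.5·0.9642·0.7002 = 25.491 kPa
Denominator = 18.2·4.5·sin10.9°·cos10.9° = 18.2·4.5·0.1891·0.9820 = 15.208 kPa
FS = 25.491 / 15.208 = 1.676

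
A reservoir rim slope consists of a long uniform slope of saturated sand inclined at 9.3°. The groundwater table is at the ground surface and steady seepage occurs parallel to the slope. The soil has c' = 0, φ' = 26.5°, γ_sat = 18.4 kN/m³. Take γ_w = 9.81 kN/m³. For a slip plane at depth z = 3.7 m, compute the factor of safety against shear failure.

With seepage parallel to the slope and the water table at the surface, the effective normal stress on the slip plane uses the buoyant unit weight γ' = γ_sat − γ_w while the driving shear stress uses γ_sat:
FS = [c' + γ' z cos²β tanφ'] / [γ_sat z sinβ cosβ]
(For c' = 0 this reduces to FS = (γ'/γ_sat)·tanφ'/tanβ.)
γ' = 18.4 − 9.81 = 8.59 kN/m³
Numerator = 0.0 + 8.59·3.7·cos²9.3°·tan26.5° = 0.0 + 8.59·3.7·0.9739·0.4986 = 15.433 kPa
Denominator = 18.4·3.7·sin9.3°·cos9.3° = 18.4·3.7·0.1616·0.9869 = 10.857 kPa
FS = 15.433 / 10.857 = 1.421

FS = 1.42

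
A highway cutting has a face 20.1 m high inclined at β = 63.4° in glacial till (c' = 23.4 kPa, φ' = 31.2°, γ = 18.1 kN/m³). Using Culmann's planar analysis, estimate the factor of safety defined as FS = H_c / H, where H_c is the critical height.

H_c = (4c'/γ) · sinβ cosφ' / [1 − cos(β − φ')]
    = (4·23.4/18.1) · sin63.4°·cos31.2° / [1 − cos32.2°]
    = 5.171 · 0.7648 / 0.1538 = 25.71 m
FS = H_c / H = 25.71 / 20.1 = 1.279

FS = 1.28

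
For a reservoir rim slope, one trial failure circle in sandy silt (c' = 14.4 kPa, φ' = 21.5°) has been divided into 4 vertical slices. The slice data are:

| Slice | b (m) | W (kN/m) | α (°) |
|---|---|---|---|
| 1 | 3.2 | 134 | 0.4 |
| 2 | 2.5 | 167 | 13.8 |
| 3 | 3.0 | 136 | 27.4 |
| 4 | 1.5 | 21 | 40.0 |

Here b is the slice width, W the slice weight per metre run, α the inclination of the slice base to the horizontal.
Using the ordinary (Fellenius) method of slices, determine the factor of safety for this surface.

FS = 2.83

Ordinary method of slices: FS = Σ[c'·Δl_i + (W_i cosα_i)·tanφ'] / Σ W_i sinα_i, with Δl_i = b_i / cosα_i.
Slice 1: Δl = 3.2/cos0.4° = 3.200 m; N'_1 = 134·cos0.4° = 134.0; c'Δl = 46.08; W sinα = 0.9
Slice 2: Δl = 2.5/cos13.8° = 2.574 m; N'_2 = 167·cos13.8° = 162.2; c'Δl = 37.07; W sinα = 39.8
Slice 3: Δl = 3.0/cos27.4° = 3.379 m; N'_3 = 136·cos27.4° = 120.7; c'Δl = 48.66; W sinα = 62.6
Slice 4: Δl = 1.5/cos40.0° = 1.958 m; N'_4 = 21·cos40.0° = 16.1; c'Δl = 28.20; W sinα = 13.5
Σc'Δl = 160.0 kN/m; ΣN' = 433.0 kN/m; ΣW sinα = 116.9 kN/m
Resisting = 160.0 + 433.0·tan21.5° = 160.0 + 170.6 = 330.6 kN/m
FS = 330.6 / 116.9 = 2.829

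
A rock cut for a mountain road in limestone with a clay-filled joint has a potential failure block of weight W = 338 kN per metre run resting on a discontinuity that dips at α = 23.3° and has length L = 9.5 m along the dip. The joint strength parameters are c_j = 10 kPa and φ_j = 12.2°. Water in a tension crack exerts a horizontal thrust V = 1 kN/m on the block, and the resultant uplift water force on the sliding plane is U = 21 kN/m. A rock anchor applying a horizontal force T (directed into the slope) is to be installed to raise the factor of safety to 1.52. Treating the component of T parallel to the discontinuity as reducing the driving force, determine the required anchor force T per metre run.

T = 32 kN/m

Resolving forces along and normal to the sliding plane, with the horizontal anchor force T adding T·sinα to the effective normal force and T·cosα acting up the plane against the driving force:
FS = [c_jL + (W cosα − U − V sinα + T sinα) tanφ_j] / [W sinα + V cosα − T cosα]
Without the anchor: N' = 289.0 kN/m, driving T_d = 134.6 kN/m, resisting R = 10·9.5 + 289.0·tan12.2° = 157.5 kN/m, FS = 1.17.
Setting FS = 1.52 and solving for T:
1.52·(134.6 − T cos23.3°) = 157.5 + T sin23.3°·tan12.2°
T·(sin23.3°·tan12.2° + 1.52·cos23.3°) = 1.52·134.6 − 157.5
T·(0.3955·0.2162 + 1.52·0.9184) = 204.6 − 157.5 = 47.1
T·1.4816 = 47.1
T = 31.8 kN/m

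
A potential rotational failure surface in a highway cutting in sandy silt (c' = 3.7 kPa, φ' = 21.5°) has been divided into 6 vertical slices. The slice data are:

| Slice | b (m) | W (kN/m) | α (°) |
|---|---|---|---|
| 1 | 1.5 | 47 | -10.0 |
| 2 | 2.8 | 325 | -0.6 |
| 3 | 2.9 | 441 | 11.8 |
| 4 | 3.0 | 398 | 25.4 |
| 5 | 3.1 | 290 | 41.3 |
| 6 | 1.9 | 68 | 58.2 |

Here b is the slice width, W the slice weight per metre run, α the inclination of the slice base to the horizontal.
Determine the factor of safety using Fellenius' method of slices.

Ordinary method of slices: FS = Σ[c'·Δl_i + (W_i cosα_i)·tanφ'] / Σ W_i sinα_i, with Δl_i = b_i / cosα_i.
Slice 1: Δl = 1.5/cos(-10.0°) = 1.523 m; N'_1 = 47·cos(-10.0°) = 46.3; c'Δl = 5.64; W sinα = -8.2
Slice 2: Δl = 2.8/cos(-0.6°) = 2.800 m; N'_2 = 325·cos(-0.6°) = 325.0; c'Δl = 10.36; W sinα = -3.4
Slice 3: Δl = 2.9/cos11.8° = 2.963 m; N'_3 = 441·cos11.8° = 431.7; c'Δl = 10.96; W sinα = 90.2
Slice 4: Δl = 3.0/cos25.4° = 3.321 m; N'_4 = 398·cos25.4° = 359.5; c'Δl = 12.29; W sinα = 170.7
Slice 5: Δl = 3.1/cos41.3° = 4.126 m; N'_5 = 290·cos41.3° = 217.9; c'Δl = 15.27; W sinα = 191.4
Slice 6: Δl = 1.9/cos58.2° = 3.606 m; N'_6 = 68·cos58.2° = 35.8; c'Δl = 13.34; W sinα = 57.8
Σc'Δl = 67.9 kN/m; ΣN' = 1416.2 kN/m; ΣW sinα = 498.5 kN/m
Resisting = 67.9 + 1416.2·tan21.5° = 67.9 + 557.8 = 625.7 kN/m
FS = 625.7 / 498.5 = 1.255

FS = 1.26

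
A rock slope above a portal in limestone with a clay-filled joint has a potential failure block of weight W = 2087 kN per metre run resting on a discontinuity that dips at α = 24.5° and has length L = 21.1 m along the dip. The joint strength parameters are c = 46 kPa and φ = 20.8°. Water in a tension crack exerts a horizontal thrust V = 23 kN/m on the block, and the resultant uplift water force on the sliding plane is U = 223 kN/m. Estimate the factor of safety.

Resolving the block weight along and normal to the plane and applying the Mohr–Coulomb strength on the joint:
N' = W cosα − U − V sinα = 2087·cos24.5° − 223 − 23·sin24.5° = 1666.6 kN/m
Driving force T = W sinα + V cosα = 2087·sin24.5° + 23·cos24.5° = 886.4 kN/m
Resisting force R = c·L + N'·tanφ = 46·21.1 + 1666.6·tan20.8° = 970.6 + 633.1 = 1603.7 kN/m
FS = R / T = 1603.7 / 886.4 = 1.809

FS = 1.81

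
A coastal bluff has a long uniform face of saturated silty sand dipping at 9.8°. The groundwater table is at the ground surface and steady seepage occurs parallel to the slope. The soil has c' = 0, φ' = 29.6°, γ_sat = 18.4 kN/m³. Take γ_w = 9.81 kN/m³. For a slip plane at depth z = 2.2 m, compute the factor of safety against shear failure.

With seepage parallel to the slope and the water table at the surface, the effective normal stress on the slip plane uses the buoyant unit weight γ' = γ_sat − γ_w while the driving shear stress uses γ_sat:
FS = [c' + γ' z cos²β tanφ'] / [γ_sat z sinβ cosβ]
(For c' = 0 this reduces to FS = (γ'/γ_sat)·tanφ'/tanβ.)
γ' = 18.4 − 9.81 = 8.59 kN/m³
Numerator = 0.0 + 8.59·2.2·cos²9.8°·tan29.6° = 0.0 + 8.59·2.2·0.9710·0.5681 = 10.425 kPa
Denominator = 18.4·2.2·sin9.8°·cos9.8° = 18.4·2.2·0.1702·0.9854 = 6.790 kPa
FS = 10.425 / 6.790 = 1.535

FS = 1.54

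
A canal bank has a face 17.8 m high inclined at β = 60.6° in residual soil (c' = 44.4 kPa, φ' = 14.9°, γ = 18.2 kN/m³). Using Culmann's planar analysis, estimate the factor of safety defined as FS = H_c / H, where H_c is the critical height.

FS = 1.53

H_c = (4c'/γ) · sinβ cosφ' / [1 − cos(β − φ')]
    = (4·44.4/18.2) · sin60.6°·cos14.9° / [1 − cos45.7°]
    = 9.758 · 0.8419 / 0.3016 = 27.24 m
FS = H_c / H = 27.24 / 17.8 = 1.530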